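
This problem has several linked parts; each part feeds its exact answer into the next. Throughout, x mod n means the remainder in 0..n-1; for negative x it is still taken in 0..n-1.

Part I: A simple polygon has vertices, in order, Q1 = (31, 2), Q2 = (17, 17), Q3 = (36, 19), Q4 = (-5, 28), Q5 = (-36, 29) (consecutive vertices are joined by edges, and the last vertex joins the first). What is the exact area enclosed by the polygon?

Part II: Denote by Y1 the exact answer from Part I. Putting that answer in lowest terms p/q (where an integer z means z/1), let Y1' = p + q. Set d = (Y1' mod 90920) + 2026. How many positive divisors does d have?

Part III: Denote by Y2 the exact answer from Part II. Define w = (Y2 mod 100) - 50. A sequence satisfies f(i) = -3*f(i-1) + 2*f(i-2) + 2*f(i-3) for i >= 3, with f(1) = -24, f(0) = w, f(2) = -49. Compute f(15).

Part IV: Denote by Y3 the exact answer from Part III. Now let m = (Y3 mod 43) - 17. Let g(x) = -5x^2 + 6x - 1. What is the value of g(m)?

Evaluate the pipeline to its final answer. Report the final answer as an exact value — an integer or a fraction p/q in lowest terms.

Part I: cross terms: (31*17 - 17*2)=493, (17*19 - 36*17)=-289, (36*28 - -5*19)=1103, (-5*29 - -36*28)=863, (-36*2 - 31*29)=-971; twice the area = |1199| = 1199; area = 1199/2; answer 1199/2
Part II: Y1 = 1199/2; threaded value p + q = 1201; d = 3227; 3227 = 7 * 461; number of divisors = (1+1) * (1+1) = 4; answer 4
Part III: Y2 = 4; w = -46; f(3) = -3*(-49) + 2*(-24) + 2*(-46) = 7; iterating: f(3)=7, f(4)=-167, f(5)=417, f(6)=-1571, f(7)=5213, f(8)=-17947, f(9)=61125, f(10)=-208843, f(11)=712885, f(12)=-2434091, f(13)=8310357, f(14)=-28373483, f(15)=96872981; answer 96872981
Part IV: Y3 = 96872981; m = -16; -5*(-16)^2 + 6*(-16)^1 - 1 = (-1280) + (-96) + (-1) = -1377; answer -1377

-1377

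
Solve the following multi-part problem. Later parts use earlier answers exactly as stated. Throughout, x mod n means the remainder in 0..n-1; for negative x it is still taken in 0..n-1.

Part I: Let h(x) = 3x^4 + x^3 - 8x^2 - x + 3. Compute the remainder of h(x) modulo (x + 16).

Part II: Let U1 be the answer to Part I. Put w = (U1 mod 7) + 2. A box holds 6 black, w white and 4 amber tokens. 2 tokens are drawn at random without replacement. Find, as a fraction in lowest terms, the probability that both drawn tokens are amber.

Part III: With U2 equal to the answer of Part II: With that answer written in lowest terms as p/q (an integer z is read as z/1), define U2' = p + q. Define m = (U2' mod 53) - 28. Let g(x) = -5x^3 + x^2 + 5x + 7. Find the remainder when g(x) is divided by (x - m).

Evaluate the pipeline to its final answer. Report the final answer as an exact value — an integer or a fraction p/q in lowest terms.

Part I: remainder = value at the root: 3*(-16)^4 + 1*(-16)^3 - 8*(-16)^2 - 1*(-16)^1 + 3 = (196608) + (-4096) + (-2048) + (16) + (3) = 190483; answer 190483
Part II: U1 = 190483; w = 8; total draws C(18,2) = 153; favorable C(4,2) = 6; P = 2/51; answer 2/51
Part III: U2 = 2/51; threaded value p + q = 53; m = -28; remainder = value at the root: -5*(-28)^3 + 1*(-28)^2 + 5*(-28)^1 + 7 = (109760) + (784) + (-140) + (7) = 110411; answer 110411

110411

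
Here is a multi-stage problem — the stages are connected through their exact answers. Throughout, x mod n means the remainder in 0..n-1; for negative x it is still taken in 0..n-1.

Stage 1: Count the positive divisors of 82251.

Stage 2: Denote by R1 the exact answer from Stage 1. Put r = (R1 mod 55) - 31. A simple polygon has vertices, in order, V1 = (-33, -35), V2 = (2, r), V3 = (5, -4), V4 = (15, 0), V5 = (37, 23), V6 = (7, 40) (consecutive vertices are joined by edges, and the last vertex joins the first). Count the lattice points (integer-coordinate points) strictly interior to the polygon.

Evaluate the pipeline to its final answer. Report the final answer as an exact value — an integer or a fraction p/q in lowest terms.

1555

Stage 1: 82251 = 3^2 * 13 * 19 * 37; number of divisors = (2+1) * (1+1) * (1+1) * (1+1) = 24; answer 24
Stage 2: R1 = 24; r = -7; cross terms: (-33*-7 - 2*-35)=301, (2*-4 - 5*-7)=27, (5*0 - 15*-4)=60, (15*23 - 37*0)=345, (37*40 - 7*23)=1319, (7*-35 - -33*40)=1075; twice the area = |3127| = 3127; area = 3127/2; boundary points = 7 + 3 + 2 + 1 + 1 + 5 = 19; strictly interior points = area - boundary/2 + 1 = 1555; answer 1555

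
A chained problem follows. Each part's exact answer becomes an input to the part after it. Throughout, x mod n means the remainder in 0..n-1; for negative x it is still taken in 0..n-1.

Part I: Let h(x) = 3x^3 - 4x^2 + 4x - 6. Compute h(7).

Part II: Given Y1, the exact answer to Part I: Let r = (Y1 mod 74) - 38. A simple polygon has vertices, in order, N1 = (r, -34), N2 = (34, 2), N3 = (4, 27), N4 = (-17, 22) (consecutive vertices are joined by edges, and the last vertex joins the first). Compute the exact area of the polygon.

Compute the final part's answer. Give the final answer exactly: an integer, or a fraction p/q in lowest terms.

3131/2

Part I: 3*(7)^3 - 4*(7)^2 + 4*(7)^1 - 6 = (1029) + (-196) + (28) + (-6) = 855; answer 855
Part II: Y1 = 855; r = 3; cross terms: (3*2 - 34*-34)=1162, (34*27 - 4*2)=910, (4*22 - -17*27)=547, (-17*-34 - 3*22)=512; twice the area = |3131| = 3131; area = 3131/2; answer 3131/2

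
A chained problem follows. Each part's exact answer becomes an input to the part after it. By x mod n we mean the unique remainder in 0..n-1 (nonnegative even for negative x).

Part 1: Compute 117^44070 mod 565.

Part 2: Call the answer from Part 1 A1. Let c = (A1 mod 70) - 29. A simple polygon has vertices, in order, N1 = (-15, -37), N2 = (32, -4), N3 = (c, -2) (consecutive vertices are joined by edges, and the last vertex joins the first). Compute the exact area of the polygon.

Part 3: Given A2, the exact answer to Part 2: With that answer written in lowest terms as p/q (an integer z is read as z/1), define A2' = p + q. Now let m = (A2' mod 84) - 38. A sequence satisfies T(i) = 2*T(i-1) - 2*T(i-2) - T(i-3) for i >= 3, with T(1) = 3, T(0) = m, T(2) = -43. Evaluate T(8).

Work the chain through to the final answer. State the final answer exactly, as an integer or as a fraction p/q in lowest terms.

1213

Part 1: squarings mod 565: 117^1=117, 117^2=129, 117^4=256, 117^8=561, 117^16=16, 117^32=256, 117^64=561, 117^128=16, 117^256=256, 117^512=561, 117^1024=16, 117^2048=256, 117^4096=561, 117^8192=16, 117^16384=256, 117^32768=561; 117^44070 = 117^2 * 117^4 * 117^32 * 117^1024 * 117^2048 * 117^8192 * 117^32768 = 219 (mod 565); answer 219
Part 2: A1 = 219; c = -20; cross terms: (-15*-4 - 32*-37)=1244, (32*-2 - -20*-4)=-144, (-20*-37 - -15*-2)=710; twice the area = |1810| = 1810; area = 905; answer 905
Part 3: A2 = 905; threaded value p + q = 906; m = 28; T(3) = 2*(-43) - 2*(3) - 1*(28) = -120; iterating: T(3)=-120, T(4)=-157, T(5)=-31, T(6)=372, T(7)=963, T(8)=1213; answer 1213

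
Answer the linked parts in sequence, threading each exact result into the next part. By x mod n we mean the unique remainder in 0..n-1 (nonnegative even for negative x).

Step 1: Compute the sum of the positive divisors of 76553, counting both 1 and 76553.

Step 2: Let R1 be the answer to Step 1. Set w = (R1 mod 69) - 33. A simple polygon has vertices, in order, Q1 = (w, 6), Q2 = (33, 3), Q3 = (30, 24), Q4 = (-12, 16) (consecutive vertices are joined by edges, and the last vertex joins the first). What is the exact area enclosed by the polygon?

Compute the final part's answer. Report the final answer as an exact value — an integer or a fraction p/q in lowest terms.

Step 1: 76553 = 37 * 2069; sigma = (1 + 37) * (1 + 2069) = 38 * 2070 = 78660; answer 78660
Step 2: R1 = 78660; w = -33; cross terms: (-33*3 - 33*6)=-297, (33*24 - 30*3)=702, (30*16 - -12*24)=768, (-12*6 - -33*16)=456; twice the area = |1629| = 1629; area = 1629/2; answer 1629/2

1629/2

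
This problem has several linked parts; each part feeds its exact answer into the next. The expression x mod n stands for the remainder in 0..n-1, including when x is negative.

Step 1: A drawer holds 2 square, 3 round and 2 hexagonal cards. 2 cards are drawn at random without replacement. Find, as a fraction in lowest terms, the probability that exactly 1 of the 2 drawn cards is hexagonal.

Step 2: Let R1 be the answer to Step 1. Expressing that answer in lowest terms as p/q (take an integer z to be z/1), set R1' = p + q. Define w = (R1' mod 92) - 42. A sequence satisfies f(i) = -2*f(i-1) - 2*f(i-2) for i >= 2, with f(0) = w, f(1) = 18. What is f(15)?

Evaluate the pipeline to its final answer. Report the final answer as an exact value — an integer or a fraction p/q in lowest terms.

512

Step 1: total draws C(7,2) = 21; favorable C(2,1)*C(5,1) = 10; P = 10/21; answer 10/21
Step 2: R1 = 10/21; threaded value p + q = 31; w = -11; f(2) = -2*(18) - 2*(-11) = -14; iterating: f(2)=-14, f(3)=-8, f(4)=44, f(5)=-72, f(6)=56, f(7)=32, f(8)=-176, f(9)=288, f(10)=-224, f(11)=-128, f(12)=704, f(13)=-1152, f(14)=896, f(15)=512; answer 512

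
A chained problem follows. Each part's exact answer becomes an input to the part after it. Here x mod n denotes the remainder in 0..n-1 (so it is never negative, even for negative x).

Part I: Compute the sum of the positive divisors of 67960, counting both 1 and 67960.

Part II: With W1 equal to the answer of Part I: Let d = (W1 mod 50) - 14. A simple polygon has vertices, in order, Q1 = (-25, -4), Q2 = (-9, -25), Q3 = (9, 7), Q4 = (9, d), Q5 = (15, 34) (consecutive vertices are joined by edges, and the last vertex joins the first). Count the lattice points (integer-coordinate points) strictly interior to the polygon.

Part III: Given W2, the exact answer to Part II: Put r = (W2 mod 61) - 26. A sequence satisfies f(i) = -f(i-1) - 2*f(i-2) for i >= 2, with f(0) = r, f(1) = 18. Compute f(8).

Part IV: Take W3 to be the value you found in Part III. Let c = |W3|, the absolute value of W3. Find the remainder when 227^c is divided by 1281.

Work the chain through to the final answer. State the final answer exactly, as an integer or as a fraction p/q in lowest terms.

289

Part I: 67960 = 2^3 * 5 * 1699; sigma = (1 + 2 + 4 + 8) * (1 + 5) * (1 + 1699) = 15 * 6 * 1700 = 153000; answer 153000
Part II: W1 = 153000; d = -14; cross terms: (-25*-25 - -9*-4)=589, (-9*7 - 9*-25)=162, (9*-14 - 9*7)=-189, (9*34 - 15*-14)=516, (15*-4 - -25*34)=790; twice the area = |1868| = 1868; area = 934; boundary points = 1 + 2 + 21 + 6 + 2 = 32; strictly interior points = area - boundary/2 + 1 = 919; answer 919
Part III: W2 = 919; r = -22; f(2) = -1*(18) - 2*(-22) = 26; iterating: f(2)=26, f(3)=-62, f(4)=10, f(5)=114, f(6)=-134, f(7)=-94, f(8)=362; answer 362
Part IV: W3 = 362; c = 362; squarings mod 1281: 227^1=227, 227^2=289, 227^4=256, 227^8=205, 227^16=1033, 227^32=16, 227^64=256, 227^128=205, 227^256=1033; 227^362 = 227^2 * 227^8 * 227^32 * 227^64 * 227^256 = 289 (mod 1281); answer 289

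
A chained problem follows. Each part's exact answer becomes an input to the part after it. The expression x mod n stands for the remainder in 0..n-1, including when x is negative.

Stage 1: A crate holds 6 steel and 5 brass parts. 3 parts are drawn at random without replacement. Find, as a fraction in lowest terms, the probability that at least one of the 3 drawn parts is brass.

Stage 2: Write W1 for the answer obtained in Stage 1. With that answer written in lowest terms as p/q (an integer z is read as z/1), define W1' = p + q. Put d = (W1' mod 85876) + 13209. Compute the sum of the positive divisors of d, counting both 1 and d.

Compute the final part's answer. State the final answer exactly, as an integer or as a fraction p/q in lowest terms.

13872

Stage 1: total draws C(11,3) = 165; complement C(6,3) = 20; favorable 165 - 20 = 145; P = 29/33; answer 29/33
Stage 2: W1 = 29/33; threaded value p + q = 62; d = 13271; 13271 = 23 * 577; sigma = (1 + 23) * (1 + 577) = 24 * 578 = 13872; answer 13872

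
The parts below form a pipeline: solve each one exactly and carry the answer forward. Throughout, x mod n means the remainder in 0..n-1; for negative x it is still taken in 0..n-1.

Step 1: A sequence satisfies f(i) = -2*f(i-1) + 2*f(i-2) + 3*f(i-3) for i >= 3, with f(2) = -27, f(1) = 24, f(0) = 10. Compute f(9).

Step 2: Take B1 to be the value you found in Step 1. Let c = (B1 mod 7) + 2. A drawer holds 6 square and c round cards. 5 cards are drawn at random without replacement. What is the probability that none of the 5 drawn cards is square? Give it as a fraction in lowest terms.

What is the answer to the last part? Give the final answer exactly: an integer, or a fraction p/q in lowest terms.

1/462

Step 1: f(3) = -2*(-27) + 2*(24) + 3*(10) = 132; iterating: f(3)=132, f(4)=-246, f(5)=675, f(6)=-1446, f(7)=3504, f(8)=-7875, f(9)=18420; answer 18420
Step 2: B1 = 18420; c = 5; total draws C(11,5) = 462; favorable C(5,5) = 1; P = 1/462; answer 1/462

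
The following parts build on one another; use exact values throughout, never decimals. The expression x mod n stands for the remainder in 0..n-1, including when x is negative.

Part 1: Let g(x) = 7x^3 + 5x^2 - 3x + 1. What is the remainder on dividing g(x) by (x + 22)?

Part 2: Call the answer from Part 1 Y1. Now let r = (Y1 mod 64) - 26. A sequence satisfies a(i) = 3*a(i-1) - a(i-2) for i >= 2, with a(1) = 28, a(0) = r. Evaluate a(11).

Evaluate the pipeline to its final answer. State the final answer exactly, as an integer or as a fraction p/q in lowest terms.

Part 1: remainder = value at the root: 7*(-22)^3 + 5*(-22)^2 - 3*(-22)^1 + 1 = (-74536) + (2420) + (66) + (1) = -72049; answer -72049
Part 2: Y1 = -72049; r = -11; a(2) = 3*(28) - 1*(-11) = 95; iterating: a(2)=95, a(3)=257, a(4)=676, a(5)=1771, a(6)=4637, a(7)=12140, a(8)=31783, a(9)=83209, a(10)=217844, a(11)=570323; answer 570323

570323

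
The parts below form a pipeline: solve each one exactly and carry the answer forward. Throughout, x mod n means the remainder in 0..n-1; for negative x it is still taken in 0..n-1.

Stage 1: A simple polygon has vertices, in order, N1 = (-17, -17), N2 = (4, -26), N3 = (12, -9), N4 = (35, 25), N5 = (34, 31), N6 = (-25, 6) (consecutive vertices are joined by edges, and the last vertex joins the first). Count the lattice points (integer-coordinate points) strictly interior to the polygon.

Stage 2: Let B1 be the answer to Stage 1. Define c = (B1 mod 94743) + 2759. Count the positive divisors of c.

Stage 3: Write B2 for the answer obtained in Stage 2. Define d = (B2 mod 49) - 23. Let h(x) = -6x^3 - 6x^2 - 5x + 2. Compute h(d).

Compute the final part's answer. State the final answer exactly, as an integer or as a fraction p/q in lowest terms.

Stage 1: cross terms: (-17*-26 - 4*-17)=510, (4*-9 - 12*-26)=276, (12*25 - 35*-9)=615, (35*31 - 34*25)=235, (34*6 - -25*31)=979, (-25*-17 - -17*6)=527; twice the area = |3142| = 3142; area = 1571; boundary points = 3 + 1 + 1 + 1 + 1 + 1 = 8; strictly interior points = area - boundary/2 + 1 = 1568; answer 1568
Stage 2: B1 = 1568; c = 4327; 4327 is prime, so its only divisors are 1 and 4327; count = 2; answer 2
Stage 3: B2 = 2; d = -21; -6*(-21)^3 - 6*(-21)^2 - 5*(-21)^1 + 2 = (55566) + (-2646) + (105) + (2) = 53027; answer 53027

53027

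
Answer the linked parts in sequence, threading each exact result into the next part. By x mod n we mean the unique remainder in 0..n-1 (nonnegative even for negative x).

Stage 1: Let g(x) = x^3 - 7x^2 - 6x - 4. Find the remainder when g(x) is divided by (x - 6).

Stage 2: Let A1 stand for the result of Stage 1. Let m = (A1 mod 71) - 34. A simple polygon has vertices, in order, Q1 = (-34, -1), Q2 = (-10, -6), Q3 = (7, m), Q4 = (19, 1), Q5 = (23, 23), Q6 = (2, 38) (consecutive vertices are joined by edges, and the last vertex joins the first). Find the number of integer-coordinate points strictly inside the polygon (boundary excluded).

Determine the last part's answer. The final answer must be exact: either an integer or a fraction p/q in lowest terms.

919

Stage 1: remainder = value at the root: 1*(6)^3 - 7*(6)^2 - 6*(6)^1 - 4 = (216) + (-252) + (-36) + (-4) = -76; answer -76
Stage 2: A1 = -76; m = 32; cross terms: (-34*-6 - -10*-1)=194, (-10*32 - 7*-6)=-278, (7*1 - 19*32)=-601, (19*23 - 23*1)=414, (23*38 - 2*23)=828, (2*-1 - -34*38)=1290; twice the area = |1847| = 1847; area = 1847/2; boundary points = 1 + 1 + 1 + 2 + 3 + 3 = 11; strictly interior points = area - boundary/2 + 1 = 919; answer 919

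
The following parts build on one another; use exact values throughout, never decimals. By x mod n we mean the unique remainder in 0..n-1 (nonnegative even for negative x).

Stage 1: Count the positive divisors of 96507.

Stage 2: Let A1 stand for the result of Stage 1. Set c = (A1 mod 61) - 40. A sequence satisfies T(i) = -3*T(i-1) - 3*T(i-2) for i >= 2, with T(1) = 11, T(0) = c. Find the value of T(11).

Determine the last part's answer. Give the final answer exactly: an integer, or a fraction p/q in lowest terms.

22113

Stage 1: 96507 = 3^2 * 10723; number of divisors = (2+1) * (1+1) = 6; answer 6
Stage 2: A1 = 6; c = -34; T(2) = -3*(11) - 3*(-34) = 69; iterating: T(2)=69, T(3)=-240, T(4)=513, T(5)=-819, T(6)=918, T(7)=-297, T(8)=-1863, T(9)=6480, T(10)=-13851, T(11)=22113; answer 22113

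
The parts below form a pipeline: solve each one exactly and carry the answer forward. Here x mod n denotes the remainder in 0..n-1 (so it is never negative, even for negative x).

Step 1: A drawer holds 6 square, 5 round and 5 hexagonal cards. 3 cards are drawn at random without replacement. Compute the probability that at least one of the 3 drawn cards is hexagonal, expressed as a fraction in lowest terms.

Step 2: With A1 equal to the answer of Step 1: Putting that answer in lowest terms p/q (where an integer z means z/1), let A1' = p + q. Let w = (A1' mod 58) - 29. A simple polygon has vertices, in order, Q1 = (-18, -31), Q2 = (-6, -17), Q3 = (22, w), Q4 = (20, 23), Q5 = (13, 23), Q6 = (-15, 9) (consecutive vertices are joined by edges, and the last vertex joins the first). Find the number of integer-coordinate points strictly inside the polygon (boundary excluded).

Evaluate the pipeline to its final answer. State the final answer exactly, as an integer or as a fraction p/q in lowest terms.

1269

Step 1: total draws C(16,3) = 560; complement C(11,3) = 165; favorable 560 - 165 = 395; P = 79/112; answer 79/112
Step 2: A1 = 79/112; threaded value p + q = 191; w = -12; cross terms: (-18*-17 - -6*-31)=120, (-6*-12 - 22*-17)=446, (22*23 - 20*-12)=746, (20*23 - 13*23)=161, (13*9 - -15*23)=462, (-15*-31 - -18*9)=627; twice the area = |2562| = 2562; area = 1281; boundary points = 2 + 1 + 1 + 7 + 14 + 1 = 26; strictly interior points = area - boundary/2 + 1 = 1269; answer 1269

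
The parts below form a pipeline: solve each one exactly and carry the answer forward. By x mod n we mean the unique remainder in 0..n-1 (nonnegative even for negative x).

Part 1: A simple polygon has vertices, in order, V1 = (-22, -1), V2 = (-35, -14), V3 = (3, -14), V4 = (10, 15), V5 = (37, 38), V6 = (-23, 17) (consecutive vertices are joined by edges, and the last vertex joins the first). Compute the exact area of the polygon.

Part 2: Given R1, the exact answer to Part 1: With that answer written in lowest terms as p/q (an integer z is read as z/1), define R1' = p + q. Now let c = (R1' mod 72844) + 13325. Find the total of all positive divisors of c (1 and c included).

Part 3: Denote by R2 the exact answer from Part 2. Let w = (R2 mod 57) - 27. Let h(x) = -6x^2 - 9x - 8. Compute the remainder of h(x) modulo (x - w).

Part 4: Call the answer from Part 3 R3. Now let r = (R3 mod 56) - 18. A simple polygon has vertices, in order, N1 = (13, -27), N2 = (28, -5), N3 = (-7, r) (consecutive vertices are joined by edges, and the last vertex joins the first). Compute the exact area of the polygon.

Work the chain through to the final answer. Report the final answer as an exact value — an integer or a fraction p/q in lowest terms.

Part 1: cross terms: (-22*-14 - -35*-1)=273, (-35*-14 - 3*-14)=532, (3*15 - 10*-14)=185, (10*38 - 37*15)=-175, (37*17 - -23*38)=1503, (-23*-1 - -22*17)=397; twice the area = |2715| = 2715; area = 2715/2; answer 2715/2
Part 2: R1 = 2715/2; threaded value p + q = 2717; c = 16042; 16042 = 2 * 13 * 617; sigma = (1 + 2) * (1 + 13) * (1 + 617) = 3 * 14 * 618 = 25956; answer 25956
Part 3: R2 = 25956; w = -6; remainder = value at the root: -6*(-6)^2 - 9*(-6)^1 - 8 = (-216) + (54) + (-8) = -170; answer -170
Part 4: R3 = -170; r = 36; cross terms: (13*-5 - 28*-27)=691, (28*36 - -7*-5)=973, (-7*-27 - 13*36)=-279; twice the area = |1385| = 1385; area = 1385/2; answer 1385/2

1385/2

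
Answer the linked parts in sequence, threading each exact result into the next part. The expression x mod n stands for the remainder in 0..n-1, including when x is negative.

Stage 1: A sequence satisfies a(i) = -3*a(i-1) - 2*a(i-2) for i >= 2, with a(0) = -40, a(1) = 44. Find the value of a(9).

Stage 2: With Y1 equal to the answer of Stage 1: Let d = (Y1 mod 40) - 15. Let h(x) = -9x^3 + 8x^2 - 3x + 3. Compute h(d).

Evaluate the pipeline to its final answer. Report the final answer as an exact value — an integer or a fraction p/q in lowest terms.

12983

Stage 1: a(2) = -3*(44) - 2*(-40) = -52; iterating: a(2)=-52, a(3)=68, a(4)=-100, a(5)=164, a(6)=-292, a(7)=548, a(8)=-1060, a(9)=2084; answer 2084
Stage 2: Y1 = 2084; d = -11; -9*(-11)^3 + 8*(-11)^2 - 3*(-11)^1 + 3 = (11979) + (968) + (33) + (3) = 12983; answer 12983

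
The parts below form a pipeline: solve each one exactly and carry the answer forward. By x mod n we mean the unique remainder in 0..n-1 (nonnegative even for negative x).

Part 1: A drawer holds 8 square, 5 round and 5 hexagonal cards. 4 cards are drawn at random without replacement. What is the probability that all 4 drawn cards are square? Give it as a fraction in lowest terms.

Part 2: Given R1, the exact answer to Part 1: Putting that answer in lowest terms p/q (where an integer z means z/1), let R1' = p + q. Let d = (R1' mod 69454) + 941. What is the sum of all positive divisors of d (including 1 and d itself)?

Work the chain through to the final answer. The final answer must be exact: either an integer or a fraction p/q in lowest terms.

Part 1: total draws C(18,4) = 3060; favorable C(8,4) = 70; P = 7/306; answer 7/306
Part 2: R1 = 7/306; threaded value p + q = 313; d = 1254; 1254 = 2 * 3 * 11 * 19; sigma = (1 + 2) * (1 + 3) * (1 + 11) * (1 + 19) = 3 * 4 * 12 * 20 = 2880; answer 2880

2880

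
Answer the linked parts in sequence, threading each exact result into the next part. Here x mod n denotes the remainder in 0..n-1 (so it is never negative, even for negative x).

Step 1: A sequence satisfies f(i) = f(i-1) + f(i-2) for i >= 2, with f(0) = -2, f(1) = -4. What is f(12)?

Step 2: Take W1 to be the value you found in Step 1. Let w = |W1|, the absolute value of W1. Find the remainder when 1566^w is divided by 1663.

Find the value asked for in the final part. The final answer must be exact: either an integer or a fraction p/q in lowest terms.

766

Step 1: f(2) = 1*(-4) + 1*(-2) = -6; iterating: f(2)=-6, f(3)=-10, f(4)=-16, f(5)=-26, f(6)=-42, f(7)=-68, f(8)=-110, f(9)=-178, f(10)=-288, f(11)=-466, f(12)=-754; answer -754
Step 2: W1 = -754; w = 754; squarings mod 1663: 1566^1=1566, 1566^2=1094, 1566^4=1139, 1566^8=181, 1566^16=1164, 1566^32=1214, 1566^64=378, 1566^128=1529, 1566^256=1326, 1566^512=485; 1566^754 = 1566^2 * 1566^16 * 1566^32 * 1566^64 * 1566^128 * 1566^512 = 766 (mod 1663); answer 766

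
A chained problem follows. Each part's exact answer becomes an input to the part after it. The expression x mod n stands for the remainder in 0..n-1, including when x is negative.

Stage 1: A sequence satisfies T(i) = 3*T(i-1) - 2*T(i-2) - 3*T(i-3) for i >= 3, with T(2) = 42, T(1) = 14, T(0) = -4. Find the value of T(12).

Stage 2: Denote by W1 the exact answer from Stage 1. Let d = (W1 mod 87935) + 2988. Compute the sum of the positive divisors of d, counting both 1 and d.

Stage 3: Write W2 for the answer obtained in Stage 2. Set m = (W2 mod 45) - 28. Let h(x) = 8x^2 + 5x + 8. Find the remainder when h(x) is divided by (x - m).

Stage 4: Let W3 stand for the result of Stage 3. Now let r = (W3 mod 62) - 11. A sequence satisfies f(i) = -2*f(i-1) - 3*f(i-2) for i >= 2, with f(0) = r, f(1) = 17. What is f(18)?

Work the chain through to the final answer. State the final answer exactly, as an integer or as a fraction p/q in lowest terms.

Stage 1: T(3) = 3*(42) - 2*(14) - 3*(-4) = 110; iterating: T(3)=110, T(4)=204, T(5)=266, T(6)=60, T(7)=-964, T(8)=-3810, T(9)=-9682, T(10)=-18534, T(11)=-24808, T(12)=-8310; answer -8310
Stage 2: W1 = -8310; d = 82613; 82613 is prime, so its only divisors are 1 and 82613; sigma = 1 + 82613 = 82614; answer 82614
Stage 3: W2 = 82614; m = 11; remainder = value at the root: 8*(11)^2 + 5*(11)^1 + 8 = (968) + (55) + (8) = 1031; answer 1031
Stage 4: W3 = 1031; r = 28; f(2) = -2*(17) - 3*(28) = -118; iterating: f(2)=-118, f(3)=185, f(4)=-16, f(5)=-523, f(6)=1094, f(7)=-619, f(8)=-2044, f(9)=5945, f(10)=-5758, f(11)=-6319, f(12)=29912, f(13)=-40867, f(14)=-8002, f(15)=138605, f(16)=-253204, f(17)=90593, f(18)=578426; answer 578426

578426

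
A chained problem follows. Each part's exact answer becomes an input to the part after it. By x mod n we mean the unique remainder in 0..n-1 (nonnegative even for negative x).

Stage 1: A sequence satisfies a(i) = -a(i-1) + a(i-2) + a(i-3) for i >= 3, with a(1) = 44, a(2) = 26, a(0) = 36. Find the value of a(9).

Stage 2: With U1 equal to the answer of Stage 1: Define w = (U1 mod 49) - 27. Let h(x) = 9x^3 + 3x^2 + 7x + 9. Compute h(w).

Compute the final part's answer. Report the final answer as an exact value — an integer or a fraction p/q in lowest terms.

4865

Stage 1: a(3) = -1*(26) + 1*(44) + 1*(36) = 54; iterating: a(3)=54, a(4)=16, a(5)=64, a(6)=6, a(7)=74, a(8)=-4, a(9)=84; answer 84
Stage 2: U1 = 84; w = 8; 9*(8)^3 + 3*(8)^2 + 7*(8)^1 + 9 = (4608) + (192) + (56) + (9) = 4865; answer 4865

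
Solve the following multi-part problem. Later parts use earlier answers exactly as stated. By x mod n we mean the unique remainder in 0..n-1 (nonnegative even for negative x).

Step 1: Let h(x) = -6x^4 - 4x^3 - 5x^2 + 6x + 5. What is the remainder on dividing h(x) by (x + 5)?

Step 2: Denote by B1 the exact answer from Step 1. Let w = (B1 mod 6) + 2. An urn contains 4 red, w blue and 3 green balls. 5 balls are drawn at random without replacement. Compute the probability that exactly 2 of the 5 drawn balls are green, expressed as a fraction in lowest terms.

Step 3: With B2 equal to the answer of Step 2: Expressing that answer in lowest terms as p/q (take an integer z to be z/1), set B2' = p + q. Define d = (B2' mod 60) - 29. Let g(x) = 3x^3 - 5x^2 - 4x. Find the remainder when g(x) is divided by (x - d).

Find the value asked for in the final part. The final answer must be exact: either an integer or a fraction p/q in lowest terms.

Step 1: remainder = value at the root: -6*(-5)^4 - 4*(-5)^3 - 5*(-5)^2 + 6*(-5)^1 + 5 = (-3750) + (500) + (-125) + (-30) + (5) = -3400; answer -3400
Step 2: B1 = -3400; w = 4; total draws C(11,5) = 462; favorable C(3,2)*C(8,3) = 168; P = 4/11; answer 4/11
Step 3: B2 = 4/11; threaded value p + q = 15; d = -14; remainder = value at the root: 3*(-14)^3 - 5*(-14)^2 - 4*(-14)^1 = (-8232) + (-980) + (56) = -9156; answer -9156

-9156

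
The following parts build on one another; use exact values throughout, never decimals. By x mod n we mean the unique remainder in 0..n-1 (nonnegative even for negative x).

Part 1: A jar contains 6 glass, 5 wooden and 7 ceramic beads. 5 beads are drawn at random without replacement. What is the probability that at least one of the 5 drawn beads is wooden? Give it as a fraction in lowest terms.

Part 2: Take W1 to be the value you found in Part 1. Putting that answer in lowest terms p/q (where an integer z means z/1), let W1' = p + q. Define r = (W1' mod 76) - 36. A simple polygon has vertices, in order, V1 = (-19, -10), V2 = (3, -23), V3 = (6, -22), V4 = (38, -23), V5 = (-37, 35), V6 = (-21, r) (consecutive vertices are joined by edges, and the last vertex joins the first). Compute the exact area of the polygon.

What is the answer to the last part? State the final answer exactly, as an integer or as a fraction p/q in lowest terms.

3075/2

Part 1: total draws C(18,5) = 8568; complement C(13,5) = 1287; favorable 8568 - 1287 = 7281; P = 809/952; answer 809/952
Part 2: W1 = 809/952; threaded value p + q = 1761; r = -23; cross terms: (-19*-23 - 3*-10)=467, (3*-22 - 6*-23)=72, (6*-23 - 38*-22)=698, (38*35 - -37*-23)=479, (-37*-23 - -21*35)=1586, (-21*-10 - -19*-23)=-227; twice the area = |3075| = 3075; area = 3075/2; answer 3075/2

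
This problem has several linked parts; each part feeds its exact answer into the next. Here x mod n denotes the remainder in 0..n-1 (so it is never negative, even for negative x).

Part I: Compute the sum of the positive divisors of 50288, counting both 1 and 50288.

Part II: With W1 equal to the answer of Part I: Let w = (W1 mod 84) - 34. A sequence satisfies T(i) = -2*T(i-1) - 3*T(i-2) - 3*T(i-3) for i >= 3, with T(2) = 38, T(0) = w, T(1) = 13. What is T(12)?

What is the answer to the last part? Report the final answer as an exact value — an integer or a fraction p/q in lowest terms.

3779

Part I: 50288 = 2^4 * 7 * 449; sigma = (1 + 2 + 4 + 8 + 16) * (1 + 7) * (1 + 449) = 31 * 8 * 450 = 111600; answer 111600
Part II: W1 = 111600; w = 14; T(3) = -2*(38) - 3*(13) - 3*(14) = -157; iterating: T(3)=-157, T(4)=161, T(5)=35, T(6)=-82, T(7)=-424, T(8)=989, T(9)=-460, T(10)=-775, T(11)=-37, T(12)=3779; answer 3779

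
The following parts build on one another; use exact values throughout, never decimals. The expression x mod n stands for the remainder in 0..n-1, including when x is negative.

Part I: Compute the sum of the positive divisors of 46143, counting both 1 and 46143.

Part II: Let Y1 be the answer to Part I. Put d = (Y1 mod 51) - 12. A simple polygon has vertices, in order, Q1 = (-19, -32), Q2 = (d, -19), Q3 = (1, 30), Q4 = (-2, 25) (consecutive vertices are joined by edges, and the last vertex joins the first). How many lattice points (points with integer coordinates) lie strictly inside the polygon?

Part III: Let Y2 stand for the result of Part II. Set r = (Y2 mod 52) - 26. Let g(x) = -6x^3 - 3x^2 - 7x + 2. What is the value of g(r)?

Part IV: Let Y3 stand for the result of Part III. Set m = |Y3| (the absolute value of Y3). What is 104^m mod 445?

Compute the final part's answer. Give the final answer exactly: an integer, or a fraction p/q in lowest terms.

Part I: 46143 = 3^3 * 1709; sigma = (1 + 3 + 9 + 27) * (1 + 1709) = 40 * 1710 = 68400; answer 68400
Part II: Y1 = 68400; d = -3; cross terms: (-19*-19 - -3*-32)=265, (-3*30 - 1*-19)=-71, (1*25 - -2*30)=85, (-2*-32 - -19*25)=539; twice the area = |818| = 818; area = 409; boundary points = 1 + 1 + 1 + 1 = 4; strictly interior points = area - boundary/2 + 1 = 408; answer 408
Part III: Y2 = 408; r = 18; -6*(18)^3 - 3*(18)^2 - 7*(18)^1 + 2 = (-34992) + (-972) + (-126) + (2) = -36088; answer -36088
Part IV: Y3 = -36088; m = 36088; squarings mod 445: 104^1=104, 104^2=136, 104^4=251, 104^8=256, 104^16=121, 104^32=401, 104^64=156, 104^128=306, 104^256=186, 104^512=331, 104^1024=91, 104^2048=271, 104^4096=16, 104^8192=256, 104^16384=121, 104^32768=401; 104^36088 = 104^8 * 104^16 * 104^32 * 104^64 * 104^128 * 104^1024 * 104^2048 * 104^32768 = 256 (mod 445); answer 256

256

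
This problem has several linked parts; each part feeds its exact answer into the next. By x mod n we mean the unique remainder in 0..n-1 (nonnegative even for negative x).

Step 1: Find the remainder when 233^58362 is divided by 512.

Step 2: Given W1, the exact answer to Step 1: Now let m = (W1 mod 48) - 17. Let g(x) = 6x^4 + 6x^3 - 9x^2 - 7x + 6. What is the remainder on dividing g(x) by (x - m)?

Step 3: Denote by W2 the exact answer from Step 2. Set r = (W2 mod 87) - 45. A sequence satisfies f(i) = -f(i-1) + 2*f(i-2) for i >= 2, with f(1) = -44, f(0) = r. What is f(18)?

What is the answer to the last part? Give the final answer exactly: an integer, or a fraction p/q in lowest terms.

Step 1: squarings mod 512: 233^1=233, 233^2=17, 233^4=289, 233^8=65, 233^16=129, 233^32=257, 233^64=1, 233^128=1, 233^256=1, 233^512=1, 233^1024=1, 233^2048=1, 233^4096=1, 233^8192=1, 233^16384=1, 233^32768=1; 233^58362 = 233^2 * 233^8 * 233^16 * 233^32 * 233^64 * 233^128 * 233^256 * 233^512 * 233^8192 * 233^16384 * 233^32768 = 465 (mod 512); answer 465
Step 2: W1 = 465; m = 16; remainder = value at the root: 6*(16)^4 + 6*(16)^3 - 9*(16)^2 - 7*(16)^1 + 6 = (393216) + (24576) + (-2304) + (-112) + (6) = 415382; answer 415382
Step 3: W2 = 415382; r = -1; f(2) = -1*(-44) + 2*(-1) = 42; iterating: f(2)=42, f(3)=-130, f(4)=214, f(5)=-474, f(6)=902, f(7)=-1850, f(8)=3654, f(9)=-7354, f(10)=14662, f(11)=-29370, f(12)=58694, f(13)=-117434, f(14)=234822, f(15)=-469690, f(16)=939334, f(17)=-1878714, f(18)=3757382; answer 3757382

3757382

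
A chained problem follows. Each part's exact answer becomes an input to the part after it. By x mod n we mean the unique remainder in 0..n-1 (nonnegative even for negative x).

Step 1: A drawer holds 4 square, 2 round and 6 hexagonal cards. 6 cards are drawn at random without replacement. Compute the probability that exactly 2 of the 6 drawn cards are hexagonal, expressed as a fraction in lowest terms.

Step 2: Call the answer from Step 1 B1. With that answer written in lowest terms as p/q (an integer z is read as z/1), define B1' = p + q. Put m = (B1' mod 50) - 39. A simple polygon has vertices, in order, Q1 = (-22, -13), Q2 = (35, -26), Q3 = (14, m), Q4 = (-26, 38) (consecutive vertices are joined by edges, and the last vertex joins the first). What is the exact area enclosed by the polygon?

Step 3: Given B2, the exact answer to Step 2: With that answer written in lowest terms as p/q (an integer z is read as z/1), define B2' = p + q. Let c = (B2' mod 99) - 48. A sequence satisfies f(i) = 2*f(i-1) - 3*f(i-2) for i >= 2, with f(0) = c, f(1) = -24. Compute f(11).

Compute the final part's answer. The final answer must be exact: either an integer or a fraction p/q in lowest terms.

7104

Step 1: total draws C(12,6) = 924; favorable C(6,2)*C(6,4) = 225; P = 75/308; answer 75/308
Step 2: B1 = 75/308; threaded value p + q = 383; m = -6; cross terms: (-22*-26 - 35*-13)=1027, (35*-6 - 14*-26)=154, (14*38 - -26*-6)=376, (-26*-13 - -22*38)=1174; twice the area = |2731| = 2731; area = 2731/2; answer 2731/2
Step 3: B2 = 2731/2; threaded value p + q = 2733; c = 12; f(2) = 2*(-24) - 3*(12) = -84; iterating: f(2)=-84, f(3)=-96, f(4)=60, f(5)=408, f(6)=636, f(7)=48, f(8)=-1812, f(9)=-3768, f(10)=-2100, f(11)=7104; answer 7104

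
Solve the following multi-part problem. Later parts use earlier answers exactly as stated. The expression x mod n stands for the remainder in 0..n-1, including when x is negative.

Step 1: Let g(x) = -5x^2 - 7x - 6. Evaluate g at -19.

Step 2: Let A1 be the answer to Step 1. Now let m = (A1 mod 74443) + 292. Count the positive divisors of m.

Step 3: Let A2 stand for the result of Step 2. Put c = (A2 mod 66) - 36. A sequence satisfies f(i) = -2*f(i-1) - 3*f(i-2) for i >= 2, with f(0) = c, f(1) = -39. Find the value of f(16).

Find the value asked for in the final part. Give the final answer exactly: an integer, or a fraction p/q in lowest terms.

326640

Step 1: -5*(-19)^2 - 7*(-19)^1 - 6 = (-1805) + (133) + (-6) = -1678; answer -1678
Step 2: A1 = -1678; m = 73057; 73057 = 43 * 1699; number of divisors = (1+1) * (1+1) = 4; answer 4
Step 3: A2 = 4; c = -32; f(2) = -2*(-39) - 3*(-32) = 174; iterating: f(2)=174, f(3)=-231, f(4)=-60, f(5)=813, f(6)=-1446, f(7)=453, f(8)=3432, f(9)=-8223, f(10)=6150, f(11)=12369, f(12)=-43188, f(13)=49269, f(14)=31026, f(15)=-209859, f(16)=326640; answer 326640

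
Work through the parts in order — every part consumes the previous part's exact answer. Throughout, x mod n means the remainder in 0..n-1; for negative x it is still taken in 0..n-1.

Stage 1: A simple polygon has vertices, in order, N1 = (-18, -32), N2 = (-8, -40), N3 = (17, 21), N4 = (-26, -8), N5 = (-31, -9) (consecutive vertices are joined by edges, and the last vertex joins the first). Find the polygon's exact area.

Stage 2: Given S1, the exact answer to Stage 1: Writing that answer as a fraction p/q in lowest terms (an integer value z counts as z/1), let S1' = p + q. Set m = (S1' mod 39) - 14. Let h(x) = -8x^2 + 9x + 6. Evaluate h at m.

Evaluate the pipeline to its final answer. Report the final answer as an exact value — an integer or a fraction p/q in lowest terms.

-158

Stage 1: cross terms: (-18*-40 - -8*-32)=464, (-8*21 - 17*-40)=512, (17*-8 - -26*21)=410, (-26*-9 - -31*-8)=-14, (-31*-32 - -18*-9)=830; twice the area = |2202| = 2202; area = 1101; answer 1101
Stage 2: S1 = 1101; threaded value p + q = 1102; m = -4; -8*(-4)^2 + 9*(-4)^1 + 6 = (-128) + (-36) + (6) = -158; answer -158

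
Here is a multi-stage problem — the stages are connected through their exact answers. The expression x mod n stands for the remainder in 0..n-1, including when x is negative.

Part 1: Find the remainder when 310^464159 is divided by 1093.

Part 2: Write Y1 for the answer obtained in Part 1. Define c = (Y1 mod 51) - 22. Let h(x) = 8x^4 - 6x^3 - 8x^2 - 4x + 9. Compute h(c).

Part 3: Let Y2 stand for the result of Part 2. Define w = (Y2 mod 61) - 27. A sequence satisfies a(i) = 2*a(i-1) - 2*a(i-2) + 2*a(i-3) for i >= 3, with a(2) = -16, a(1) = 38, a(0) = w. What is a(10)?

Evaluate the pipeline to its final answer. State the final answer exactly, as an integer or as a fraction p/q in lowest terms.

Part 1: squarings mod 1093: 310^1=310, 310^2=1009, 310^4=498, 310^8=986, 310^16=519, 310^32=483, 310^64=480, 310^128=870, 310^256=544, 310^512=826, 310^1024=244, 310^2048=514, 310^4096=783, 310^8192=1009, 310^16384=498, 310^32768=986, 310^65536=519, 310^131072=483, 310^262144=480; 310^464159 = 310^1 * 310^2 * 310^4 * 310^8 * 310^16 * 310^256 * 310^1024 * 310^4096 * 310^65536 * 310^131072 * 310^262144 = 579 (mod 1093); answer 579
Part 2: Y1 = 579; c = -4; 8*(-4)^4 - 6*(-4)^3 - 8*(-4)^2 - 4*(-4)^1 + 9 = (2048) + (384) + (-128) + (16) + (9) = 2329; answer 2329
Part 3: Y2 = 2329; w = -16; a(3) = 2*(-16) - 2*(38) + 2*(-16) = -140; iterating: a(3)=-140, a(4)=-172, a(5)=-96, a(6)=-128, a(7)=-408, a(8)=-752, a(9)=-944, a(10)=-1200; answer -1200

-1200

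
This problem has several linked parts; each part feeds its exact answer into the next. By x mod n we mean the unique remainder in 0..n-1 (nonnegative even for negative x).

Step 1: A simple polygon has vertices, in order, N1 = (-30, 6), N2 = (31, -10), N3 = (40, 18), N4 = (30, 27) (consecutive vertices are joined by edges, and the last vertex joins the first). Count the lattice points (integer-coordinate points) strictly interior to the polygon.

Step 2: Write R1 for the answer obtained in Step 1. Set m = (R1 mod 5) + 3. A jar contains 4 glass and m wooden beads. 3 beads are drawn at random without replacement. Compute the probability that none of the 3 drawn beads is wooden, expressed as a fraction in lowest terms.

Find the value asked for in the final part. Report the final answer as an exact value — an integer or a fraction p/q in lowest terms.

4/165

Step 1: cross terms: (-30*-10 - 31*6)=114, (31*18 - 40*-10)=958, (40*27 - 30*18)=540, (30*6 - -30*27)=990; twice the area = |2602| = 2602; area = 1301; boundary points = 1 + 1 + 1 + 3 = 6; strictly interior points = area - boundary/2 + 1 = 1299; answer 1299
Step 2: R1 = 1299; m = 7; total draws C(11,3) = 165; favorable C(4,3) = 4; P = 4/165; answer 4/165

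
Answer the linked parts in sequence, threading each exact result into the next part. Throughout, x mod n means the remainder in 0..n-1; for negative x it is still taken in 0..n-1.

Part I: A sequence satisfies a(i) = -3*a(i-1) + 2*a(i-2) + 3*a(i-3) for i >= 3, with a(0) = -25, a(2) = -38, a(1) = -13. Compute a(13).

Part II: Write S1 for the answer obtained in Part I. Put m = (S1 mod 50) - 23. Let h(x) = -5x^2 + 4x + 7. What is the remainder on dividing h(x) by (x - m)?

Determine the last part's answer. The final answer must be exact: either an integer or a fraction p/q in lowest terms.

Part I: a(3) = -3*(-38) + 2*(-13) + 3*(-25) = 13; iterating: a(3)=13, a(4)=-154, a(5)=374, a(6)=-1391, a(7)=4459, a(8)=-15037, a(9)=49856, a(10)=-166265, a(11)=553396, a(12)=-1843150, a(13)=6137447; answer 6137447
Part II: S1 = 6137447; m = 24; remainder = value at the root: -5*(24)^2 + 4*(24)^1 + 7 = (-2880) + (96) + (7) = -2777; answer -2777

-2777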